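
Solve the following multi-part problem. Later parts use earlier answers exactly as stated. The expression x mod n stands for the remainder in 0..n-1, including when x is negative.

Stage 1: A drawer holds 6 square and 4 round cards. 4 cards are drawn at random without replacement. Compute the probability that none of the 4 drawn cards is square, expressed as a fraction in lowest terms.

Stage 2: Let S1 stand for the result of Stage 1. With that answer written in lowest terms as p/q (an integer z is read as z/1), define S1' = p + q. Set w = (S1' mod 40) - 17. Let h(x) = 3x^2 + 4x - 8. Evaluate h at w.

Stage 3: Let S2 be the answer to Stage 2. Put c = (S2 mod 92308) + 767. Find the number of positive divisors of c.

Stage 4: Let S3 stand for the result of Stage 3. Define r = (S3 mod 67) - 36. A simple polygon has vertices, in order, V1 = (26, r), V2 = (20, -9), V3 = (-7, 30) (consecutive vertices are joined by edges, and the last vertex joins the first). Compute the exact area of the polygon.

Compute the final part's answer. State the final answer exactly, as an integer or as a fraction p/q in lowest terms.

387/2

Stage 1: total draws C(10,4) = 210; favorable C(4,4) = 1; P = 1/210; answer 1/210
Stage 2: S1 = 1/210; threaded value p + q = 211; w = -6; 3*(-6)^2 + 4*(-6)^1 - 8 = (108) + (-24) + (-8) = 76; answer 76
Stage 3: S2 = 76; c = 843; 843 = 3 * 281; number of divisors = (1+1) * (1+1) = 4; answer 4
Stage 4: S3 = 4; r = -32; cross terms: (26*-9 - 20*-32)=406, (20*30 - -7*-9)=537, (-7*-32 - 26*30)=-556; twice the area = |387| = 387; area = 387/2; answer 387/2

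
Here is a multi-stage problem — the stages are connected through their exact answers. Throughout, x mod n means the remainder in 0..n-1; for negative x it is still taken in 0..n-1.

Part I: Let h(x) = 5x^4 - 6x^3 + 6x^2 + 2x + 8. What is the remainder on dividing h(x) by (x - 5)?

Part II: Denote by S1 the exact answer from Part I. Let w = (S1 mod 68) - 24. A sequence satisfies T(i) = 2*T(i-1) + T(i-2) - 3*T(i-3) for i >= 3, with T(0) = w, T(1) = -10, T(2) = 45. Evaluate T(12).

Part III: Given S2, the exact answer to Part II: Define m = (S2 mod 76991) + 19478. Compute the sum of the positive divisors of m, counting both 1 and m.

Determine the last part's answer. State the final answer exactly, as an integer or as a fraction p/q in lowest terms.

Part I: remainder = value at the root: 5*(5)^4 - 6*(5)^3 + 6*(5)^2 + 2*(5)^1 + 8 = (3125) + (-750) + (150) + (10) + (8) = 2543; answer 2543
Part II: S1 = 2543; w = 3; T(3) = 2*(45) + 1*(-10) - 3*(3) = 71; iterating: T(3)=71, T(4)=217, T(5)=370, T(6)=744, T(7)=1207, T(8)=2048, T(9)=3071, T(10)=4569, T(11)=6065, T(12)=7486; answer 7486
Part III: S2 = 7486; m = 26964; 26964 = 2^2 * 3^2 * 7 * 107; sigma = (1 + 2 + 4) * (1 + 3 + 9) * (1 + 7) * (1 + 107) = 7 * 13 * 8 * 108 = 78624; answer 78624

78624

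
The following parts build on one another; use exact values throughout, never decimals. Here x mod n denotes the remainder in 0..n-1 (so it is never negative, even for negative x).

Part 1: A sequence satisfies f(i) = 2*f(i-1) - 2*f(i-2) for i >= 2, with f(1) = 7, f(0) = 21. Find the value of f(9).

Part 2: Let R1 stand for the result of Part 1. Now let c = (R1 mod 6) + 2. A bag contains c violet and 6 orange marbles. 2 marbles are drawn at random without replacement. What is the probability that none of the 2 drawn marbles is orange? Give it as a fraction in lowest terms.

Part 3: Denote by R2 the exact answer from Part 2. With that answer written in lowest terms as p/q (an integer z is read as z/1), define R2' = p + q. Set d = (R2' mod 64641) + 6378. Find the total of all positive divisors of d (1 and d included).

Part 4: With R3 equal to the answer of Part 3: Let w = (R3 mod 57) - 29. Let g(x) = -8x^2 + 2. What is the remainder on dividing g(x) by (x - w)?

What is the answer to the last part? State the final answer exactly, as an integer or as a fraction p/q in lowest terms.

Part 1: f(2) = 2*(7) - 2*(21) = -28; iterating: f(2)=-28, f(3)=-70, f(4)=-84, f(5)=-28, f(6)=112, f(7)=280, f(8)=336, f(9)=112; answer 112
Part 2: R1 = 112; c = 6; total draws C(12,2) = 66; favorable C(6,2) = 15; P = 5/22; answer 5/22
Part 3: R2 = 5/22; threaded value p + q = 27; d = 6405; 6405 = 3 * 5 * 7 * 61; sigma = (1 + 3) * (1 + 5) * (1 + 7) * (1 + 61) = 4 * 6 * 8 * 62 = 11904; answer 11904
Part 4: R3 = 11904; w = 19; remainder = value at the root: -8*(19)^2 + 2 = (-2888) + (2) = -2886; answer -2886

-2886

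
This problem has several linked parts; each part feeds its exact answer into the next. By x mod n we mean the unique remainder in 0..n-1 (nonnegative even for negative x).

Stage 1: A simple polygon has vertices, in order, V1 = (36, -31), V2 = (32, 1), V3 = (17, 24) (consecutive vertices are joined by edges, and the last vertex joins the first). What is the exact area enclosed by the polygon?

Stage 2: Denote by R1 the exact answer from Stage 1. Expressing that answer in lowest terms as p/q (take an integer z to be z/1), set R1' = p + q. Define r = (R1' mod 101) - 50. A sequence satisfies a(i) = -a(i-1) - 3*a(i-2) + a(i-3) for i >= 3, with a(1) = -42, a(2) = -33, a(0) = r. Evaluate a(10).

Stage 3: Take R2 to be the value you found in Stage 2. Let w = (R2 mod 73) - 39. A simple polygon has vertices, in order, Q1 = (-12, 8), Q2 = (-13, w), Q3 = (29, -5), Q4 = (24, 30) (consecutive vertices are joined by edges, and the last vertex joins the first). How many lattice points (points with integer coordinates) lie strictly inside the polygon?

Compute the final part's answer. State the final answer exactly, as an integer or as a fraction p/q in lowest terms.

1180

Stage 1: cross terms: (36*1 - 32*-31)=1028, (32*24 - 17*1)=751, (17*-31 - 36*24)=-1391; twice the area = |388| = 388; area = 194; answer 194
Stage 2: R1 = 194; threaded value p + q = 195; r = 44; a(3) = -1*(-33) - 3*(-42) + 1*(44) = 203; iterating: a(3)=203, a(4)=-146, a(5)=-496, a(6)=1137, a(7)=205, a(8)=-4112, a(9)=4634, a(10)=7907; answer 7907
Stage 3: R2 = 7907; w = -16; cross terms: (-12*-16 - -13*8)=296, (-13*-5 - 29*-16)=529, (29*30 - 24*-5)=990, (24*8 - -12*30)=552; twice the area = |2367| = 2367; area = 2367/2; boundary points = 1 + 1 + 5 + 2 = 9; strictly interior points = area - boundary/2 + 1 = 1180; answer 1180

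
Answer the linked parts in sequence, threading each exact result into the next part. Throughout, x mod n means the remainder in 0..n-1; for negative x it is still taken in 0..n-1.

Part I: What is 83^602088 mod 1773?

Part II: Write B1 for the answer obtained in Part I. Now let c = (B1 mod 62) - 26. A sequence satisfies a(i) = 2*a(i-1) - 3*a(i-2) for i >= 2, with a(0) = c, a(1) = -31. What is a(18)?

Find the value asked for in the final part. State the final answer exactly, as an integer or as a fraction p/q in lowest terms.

Part I: squarings mod 1773: 83^1=83, 83^2=1570, 83^4=430, 83^8=508, 83^16=979, 83^32=1021, 83^64=1690, 83^128=1570, 83^256=430, 83^512=508, 83^1024=979, 83^2048=1021, 83^4096=1690, 83^8192=1570, 83^16384=430, 83^32768=508, 83^65536=979, 83^131072=1021, 83^262144=1690, 83^524288=1570; 83^602088 = 83^8 * 83^32 * 83^64 * 83^128 * 83^256 * 83^512 * 83^1024 * 83^2048 * 83^8192 * 83^65536 * 83^524288 = 1612 (mod 1773); answer 1612
Part II: B1 = 1612; c = -26; a(2) = 2*(-31) - 3*(-26) = 16; iterating: a(2)=16, a(3)=125, a(4)=202, a(5)=29, a(6)=-548, a(7)=-1183, a(8)=-722, a(9)=2105, a(10)=6376, a(11)=6437, a(12)=-6254, a(13)=-31819, a(14)=-44876, a(15)=5705, a(16)=146038, a(17)=274961, a(18)=111808; answer 111808

111808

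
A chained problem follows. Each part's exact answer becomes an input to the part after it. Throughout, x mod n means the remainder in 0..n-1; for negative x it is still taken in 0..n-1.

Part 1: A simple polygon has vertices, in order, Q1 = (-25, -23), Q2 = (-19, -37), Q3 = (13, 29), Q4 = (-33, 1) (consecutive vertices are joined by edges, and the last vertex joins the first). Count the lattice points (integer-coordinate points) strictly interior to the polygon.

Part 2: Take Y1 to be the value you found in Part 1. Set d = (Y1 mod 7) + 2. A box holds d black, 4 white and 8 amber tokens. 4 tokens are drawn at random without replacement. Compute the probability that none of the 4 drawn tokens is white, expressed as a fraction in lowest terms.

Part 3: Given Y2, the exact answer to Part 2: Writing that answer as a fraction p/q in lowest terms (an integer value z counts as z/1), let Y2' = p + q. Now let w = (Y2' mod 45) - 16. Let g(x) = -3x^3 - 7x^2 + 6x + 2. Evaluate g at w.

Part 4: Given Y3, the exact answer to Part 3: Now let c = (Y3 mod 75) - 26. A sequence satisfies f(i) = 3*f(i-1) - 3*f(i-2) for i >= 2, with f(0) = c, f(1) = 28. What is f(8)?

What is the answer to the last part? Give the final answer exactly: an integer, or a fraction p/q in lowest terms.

Part 1: cross terms: (-25*-37 - -19*-23)=488, (-19*29 - 13*-37)=-70, (13*1 - -33*29)=970, (-33*-23 - -25*1)=784; twice the area = |2172| = 2172; area = 1086; boundary points = 2 + 2 + 2 + 8 = 14; strictly interior points = area - boundary/2 + 1 = 1080; answer 1080
Part 2: Y1 = 1080; d = 4; total draws C(16,4) = 1820; favorable C(12,4) = 495; P = 99/364; answer 99/364
Part 3: Y2 = 99/364; threaded value p + q = 463; w = -3; -3*(-3)^3 - 7*(-3)^2 + 6*(-3)^1 + 2 = (81) + (-63) + (-18) + (2) = 2; answer 2
Part 4: Y3 = 2; c = -24; f(2) = 3*(28) - 3*(-24) = 156; iterating: f(2)=156, f(3)=384, f(4)=684, f(5)=900, f(6)=648, f(7)=-756, f(8)=-4212; answer -4212

-4212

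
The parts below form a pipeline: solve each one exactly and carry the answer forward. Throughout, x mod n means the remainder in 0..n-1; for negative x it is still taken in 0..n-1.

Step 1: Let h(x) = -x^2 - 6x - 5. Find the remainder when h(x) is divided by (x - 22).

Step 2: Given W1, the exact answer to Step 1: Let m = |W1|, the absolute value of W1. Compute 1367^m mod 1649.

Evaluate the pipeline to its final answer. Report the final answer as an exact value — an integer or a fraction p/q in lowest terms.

227

Step 1: remainder = value at the root: -1*(22)^2 - 6*(22)^1 - 5 = (-484) + (-132) + (-5) = -621; answer -621
Step 2: W1 = -621; m = 621; squarings mod 1649: 1367^1=1367, 1367^2=372, 1367^4=1517, 1367^8=934, 1367^16=35, 1367^32=1225, 1367^64=35, 1367^128=1225, 1367^256=35, 1367^512=1225; 1367^621 = 1367^1 * 1367^4 * 1367^8 * 1367^32 * 1367^64 * 1367^512 = 227 (mod 1649); answer 227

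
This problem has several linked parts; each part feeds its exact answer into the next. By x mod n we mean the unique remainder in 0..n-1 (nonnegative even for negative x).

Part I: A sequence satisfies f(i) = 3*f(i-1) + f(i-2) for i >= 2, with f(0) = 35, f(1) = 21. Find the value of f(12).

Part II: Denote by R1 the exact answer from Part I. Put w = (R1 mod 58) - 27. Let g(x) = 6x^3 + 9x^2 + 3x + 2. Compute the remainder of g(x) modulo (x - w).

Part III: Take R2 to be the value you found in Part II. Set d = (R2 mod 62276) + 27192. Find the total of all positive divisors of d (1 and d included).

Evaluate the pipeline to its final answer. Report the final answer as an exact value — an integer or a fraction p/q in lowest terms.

150528

Part I: f(2) = 3*(21) + 1*(35) = 98; iterating: f(2)=98, f(3)=315, f(4)=1043, f(5)=3444, f(6)=11375, f(7)=37569, f(8)=124082, f(9)=409815, f(10)=1353527, f(11)=4470396, f(12)=14764715; answer 14764715
Part II: R1 = 14764715; w = -24; remainder = value at the root: 6*(-24)^3 + 9*(-24)^2 + 3*(-24)^1 + 2 = (-82944) + (5184) + (-72) + (2) = -77830; answer -77830
Part III: R2 = -77830; d = 73914; 73914 = 2 * 3 * 97 * 127; sigma = (1 + 2) * (1 + 3) * (1 + 97) * (1 + 127) = 3 * 4 * 98 * 128 = 150528; answer 150528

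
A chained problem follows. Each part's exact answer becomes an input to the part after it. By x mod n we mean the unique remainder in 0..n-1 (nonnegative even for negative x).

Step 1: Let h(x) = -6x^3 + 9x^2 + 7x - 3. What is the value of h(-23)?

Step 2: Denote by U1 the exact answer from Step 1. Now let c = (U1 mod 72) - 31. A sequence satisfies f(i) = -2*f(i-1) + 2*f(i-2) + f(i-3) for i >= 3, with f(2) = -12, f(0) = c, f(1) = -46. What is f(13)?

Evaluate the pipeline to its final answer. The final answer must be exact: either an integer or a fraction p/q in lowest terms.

Step 1: -6*(-23)^3 + 9*(-23)^2 + 7*(-23)^1 - 3 = (73002) + (4761) + (-161) + (-3) = 77599; answer 77599
Step 2: U1 = 77599; c = 24; f(3) = -2*(-12) + 2*(-46) + 1*(24) = -44; iterating: f(3)=-44, f(4)=18, f(5)=-136, f(6)=264, f(7)=-782, f(8)=1956, f(9)=-5212, f(10)=13554, f(11)=-35576, f(12)=93048, f(13)=-243694; answer -243694

-243694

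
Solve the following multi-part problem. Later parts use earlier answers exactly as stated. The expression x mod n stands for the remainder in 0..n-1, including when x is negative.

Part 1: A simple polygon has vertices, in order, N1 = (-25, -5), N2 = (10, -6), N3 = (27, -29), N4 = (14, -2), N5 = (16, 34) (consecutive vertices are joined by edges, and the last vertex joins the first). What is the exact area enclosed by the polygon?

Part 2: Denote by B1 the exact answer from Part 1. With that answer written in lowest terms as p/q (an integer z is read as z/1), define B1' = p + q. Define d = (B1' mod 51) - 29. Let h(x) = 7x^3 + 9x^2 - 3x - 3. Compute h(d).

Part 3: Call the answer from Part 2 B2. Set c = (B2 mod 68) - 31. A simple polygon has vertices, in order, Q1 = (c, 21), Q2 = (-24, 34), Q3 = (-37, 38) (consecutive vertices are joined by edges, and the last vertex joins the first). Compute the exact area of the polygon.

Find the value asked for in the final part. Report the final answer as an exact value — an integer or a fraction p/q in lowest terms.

Part 1: cross terms: (-25*-6 - 10*-5)=200, (10*-29 - 27*-6)=-128, (27*-2 - 14*-29)=352, (14*34 - 16*-2)=508, (16*-5 - -25*34)=770; twice the area = |1702| = 1702; area = 851; answer 851
Part 2: B1 = 851; threaded value p + q = 852; d = 7; 7*(7)^3 + 9*(7)^2 - 3*(7)^1 - 3 = (2401) + (441) + (-21) + (-3) = 2818; answer 2818
Part 3: B2 = 2818; c = -1; cross terms: (-1*34 - -24*21)=470, (-24*38 - -37*34)=346, (-37*21 - -1*38)=-739; twice the area = |77| = 77; area = 77/2; answer 77/2

77/2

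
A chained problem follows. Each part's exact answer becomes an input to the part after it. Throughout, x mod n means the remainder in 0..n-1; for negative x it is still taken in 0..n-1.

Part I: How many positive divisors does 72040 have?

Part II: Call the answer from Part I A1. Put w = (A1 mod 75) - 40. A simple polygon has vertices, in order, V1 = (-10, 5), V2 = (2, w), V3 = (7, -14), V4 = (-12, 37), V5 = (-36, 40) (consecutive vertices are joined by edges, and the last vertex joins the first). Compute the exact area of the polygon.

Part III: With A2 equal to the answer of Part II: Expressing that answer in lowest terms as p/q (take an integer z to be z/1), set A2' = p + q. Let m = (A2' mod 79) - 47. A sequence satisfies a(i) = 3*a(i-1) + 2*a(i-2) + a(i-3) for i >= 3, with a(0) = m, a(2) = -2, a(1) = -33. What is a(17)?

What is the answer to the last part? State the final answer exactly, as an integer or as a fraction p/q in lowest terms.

-5453040777

Part I: 72040 = 2^3 * 5 * 1801; number of divisors = (3+1) * (1+1) * (1+1) = 16; answer 16
Part II: A1 = 16; w = -24; cross terms: (-10*-24 - 2*5)=230, (2*-14 - 7*-24)=140, (7*37 - -12*-14)=91, (-12*40 - -36*37)=852, (-36*5 - -10*40)=220; twice the area = |1533| = 1533; area = 1533/2; answer 1533/2
Part III: A2 = 1533/2; threaded value p + q = 1535; m = -13; a(3) = 3*(-2) + 2*(-33) + 1*(-13) = -85; iterating: a(3)=-85, a(4)=-292, a(5)=-1048, a(6)=-3813, a(7)=-13827, a(8)=-50155, a(9)=-181932, a(10)=-659933, a(11)=-2393818, a(12)=-8683252, a(13)=-31497325, a(14)=-114252297, a(15)=-414434793, a(16)=-1503306298, a(17)=-5453040777; answer -5453040777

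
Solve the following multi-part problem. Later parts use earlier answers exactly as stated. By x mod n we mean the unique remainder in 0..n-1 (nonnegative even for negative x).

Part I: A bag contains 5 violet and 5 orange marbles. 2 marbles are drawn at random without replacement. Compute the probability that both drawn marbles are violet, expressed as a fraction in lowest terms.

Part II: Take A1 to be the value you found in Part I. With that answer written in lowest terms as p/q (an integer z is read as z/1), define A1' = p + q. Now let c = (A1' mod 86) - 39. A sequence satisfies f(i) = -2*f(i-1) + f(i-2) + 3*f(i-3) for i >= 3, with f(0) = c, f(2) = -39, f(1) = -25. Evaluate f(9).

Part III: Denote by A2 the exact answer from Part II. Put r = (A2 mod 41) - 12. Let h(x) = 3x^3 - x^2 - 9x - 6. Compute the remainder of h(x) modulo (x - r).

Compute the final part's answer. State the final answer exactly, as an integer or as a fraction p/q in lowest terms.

3767

Part I: total draws C(10,2) = 45; favorable C(5,2) = 10; P = 2/9; answer 2/9
Part II: A1 = 2/9; threaded value p + q = 11; c = -28; f(3) = -2*(-39) + 1*(-25) + 3*(-28) = -31; iterating: f(3)=-31, f(4)=-52, f(5)=-44, f(6)=-57, f(7)=-86, f(8)=-17, f(9)=-223; answer -223
Part III: A2 = -223; r = 11; remainder = value at the root: 3*(11)^3 - 1*(11)^2 - 9*(11)^1 - 6 = (3993) + (-121) + (-99) + (-6) = 3767; answer 3767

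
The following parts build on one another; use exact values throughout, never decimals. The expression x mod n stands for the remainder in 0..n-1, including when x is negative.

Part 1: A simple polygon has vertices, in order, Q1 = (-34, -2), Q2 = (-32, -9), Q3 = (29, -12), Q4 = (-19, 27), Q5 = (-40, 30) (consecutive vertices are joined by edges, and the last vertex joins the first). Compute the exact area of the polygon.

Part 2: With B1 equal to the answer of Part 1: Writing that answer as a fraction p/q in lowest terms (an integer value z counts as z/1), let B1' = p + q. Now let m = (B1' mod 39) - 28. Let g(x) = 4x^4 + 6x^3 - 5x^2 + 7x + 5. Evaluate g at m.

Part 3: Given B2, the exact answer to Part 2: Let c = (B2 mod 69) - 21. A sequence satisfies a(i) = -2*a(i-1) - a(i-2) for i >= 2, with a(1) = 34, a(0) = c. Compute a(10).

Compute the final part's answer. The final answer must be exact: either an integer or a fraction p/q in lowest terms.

-718

Part 1: cross terms: (-34*-9 - -32*-2)=242, (-32*-12 - 29*-9)=645, (29*27 - -19*-12)=555, (-19*30 - -40*27)=510, (-40*-2 - -34*30)=1100; twice the area = |3052| = 3052; area = 1526; answer 1526
Part 2: B1 = 1526; threaded value p + q = 1527; m = -22; 4*(-22)^4 + 6*(-22)^3 - 5*(-22)^2 + 7*(-22)^1 + 5 = (937024) + (-63888) + (-2420) + (-154) + (5) = 870567; answer 870567
Part 3: B2 = 870567; c = 42; a(2) = -2*(34) - 1*(42) = -110; iterating: a(2)=-110, a(3)=186, a(4)=-262, a(5)=338, a(6)=-414, a(7)=490, a(8)=-566, a(9)=642, a(10)=-718; answer -718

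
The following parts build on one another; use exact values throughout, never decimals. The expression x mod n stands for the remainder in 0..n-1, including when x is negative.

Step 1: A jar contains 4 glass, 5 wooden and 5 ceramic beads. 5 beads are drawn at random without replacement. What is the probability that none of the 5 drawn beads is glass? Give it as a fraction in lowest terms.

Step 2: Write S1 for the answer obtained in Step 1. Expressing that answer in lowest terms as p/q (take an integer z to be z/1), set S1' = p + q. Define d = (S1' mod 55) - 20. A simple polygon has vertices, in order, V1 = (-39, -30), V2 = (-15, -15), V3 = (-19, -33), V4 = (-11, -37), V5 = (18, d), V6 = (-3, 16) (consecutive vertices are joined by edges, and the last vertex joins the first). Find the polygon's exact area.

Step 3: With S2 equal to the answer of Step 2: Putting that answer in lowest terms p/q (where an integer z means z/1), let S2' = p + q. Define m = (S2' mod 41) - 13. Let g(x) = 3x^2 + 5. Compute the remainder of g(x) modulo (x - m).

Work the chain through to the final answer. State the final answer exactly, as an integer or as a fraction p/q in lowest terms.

32

Step 1: total draws C(14,5) = 2002; favorable C(10,5) = 252; P = 18/143; answer 18/143
Step 2: S1 = 18/143; threaded value p + q = 161; d = 31; cross terms: (-39*-15 - -15*-30)=135, (-15*-33 - -19*-15)=210, (-19*-37 - -11*-33)=340, (-11*31 - 18*-37)=325, (18*16 - -3*31)=381, (-3*-30 - -39*16)=714; twice the area = |2105| = 2105; area = 2105/2; answer 2105/2
Step 3: S2 = 2105/2; threaded value p + q = 2107; m = 3; remainder = value at the root: 3*(3)^2 + 5 = (27) + (5) = 32; answer 32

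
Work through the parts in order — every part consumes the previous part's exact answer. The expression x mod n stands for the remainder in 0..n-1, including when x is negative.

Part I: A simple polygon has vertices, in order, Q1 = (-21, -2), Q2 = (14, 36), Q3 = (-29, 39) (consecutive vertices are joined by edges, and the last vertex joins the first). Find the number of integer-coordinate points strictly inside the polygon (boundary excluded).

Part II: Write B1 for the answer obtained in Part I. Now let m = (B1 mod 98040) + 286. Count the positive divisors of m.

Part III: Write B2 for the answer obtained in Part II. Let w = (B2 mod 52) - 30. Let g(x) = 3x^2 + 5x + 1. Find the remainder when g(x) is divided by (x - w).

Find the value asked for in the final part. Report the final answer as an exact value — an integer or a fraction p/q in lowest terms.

Part I: cross terms: (-21*36 - 14*-2)=-728, (14*39 - -29*36)=1590, (-29*-2 - -21*39)=877; twice the area = |1739| = 1739; area = 1739/2; boundary points = 1 + 1 + 1 = 3; strictly interior points = area - boundary/2 + 1 = 869; answer 869
Part II: B1 = 869; m = 1155; 1155 = 3 * 5 * 7 * 11; number of divisors = (1+1) * (1+1) * (1+1) * (1+1) = 16; answer 16
Part III: B2 = 16; w = -14; remainder = value at the root: 3*(-14)^2 + 5*(-14)^1 + 1 = (588) + (-70) + (1) = 519; answer 519

519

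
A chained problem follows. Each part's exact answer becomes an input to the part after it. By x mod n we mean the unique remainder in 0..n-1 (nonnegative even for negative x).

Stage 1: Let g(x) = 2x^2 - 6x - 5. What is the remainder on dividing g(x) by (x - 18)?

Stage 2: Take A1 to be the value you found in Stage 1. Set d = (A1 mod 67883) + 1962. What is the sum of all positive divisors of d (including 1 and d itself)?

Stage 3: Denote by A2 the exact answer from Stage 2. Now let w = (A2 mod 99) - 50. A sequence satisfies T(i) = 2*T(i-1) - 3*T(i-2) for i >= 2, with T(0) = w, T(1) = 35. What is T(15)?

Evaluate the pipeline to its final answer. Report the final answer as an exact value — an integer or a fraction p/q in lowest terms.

Stage 1: remainder = value at the root: 2*(18)^2 - 6*(18)^1 - 5 = (648) + (-108) + (-5) = 535; answer 535
Stage 2: A1 = 535; d = 2497; 2497 = 11 * 227; sigma = (1 + 11) * (1 + 227) = 12 * 228 = 2736; answer 2736
Stage 3: A2 = 2736; w = 13; T(2) = 2*(35) - 3*(13) = 31; iterating: T(2)=31, T(3)=-43, T(4)=-179, T(5)=-229, T(6)=79, T(7)=845, T(8)=1453, T(9)=371, T(10)=-3617, T(11)=-8347, T(12)=-5843, T(13)=13355, T(14)=44239, T(15)=48413; answer 48413

48413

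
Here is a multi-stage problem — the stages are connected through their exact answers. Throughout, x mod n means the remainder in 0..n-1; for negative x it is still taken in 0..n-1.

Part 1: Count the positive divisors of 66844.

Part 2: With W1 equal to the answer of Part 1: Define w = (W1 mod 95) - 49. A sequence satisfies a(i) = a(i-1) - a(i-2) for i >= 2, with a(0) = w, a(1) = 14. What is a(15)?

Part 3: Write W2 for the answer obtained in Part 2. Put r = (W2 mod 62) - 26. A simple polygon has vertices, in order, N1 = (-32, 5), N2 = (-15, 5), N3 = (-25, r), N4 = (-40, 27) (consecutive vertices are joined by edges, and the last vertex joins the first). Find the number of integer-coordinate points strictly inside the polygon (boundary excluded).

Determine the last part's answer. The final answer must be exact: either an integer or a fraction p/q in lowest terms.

142

Part 1: 66844 = 2^2 * 17 * 983; number of divisors = (2+1) * (1+1) * (1+1) = 12; answer 12
Part 2: W1 = 12; w = -37; a(2) = 1*(14) - 1*(-37) = 51; iterating: a(2)=51, a(3)=37, a(4)=-14, a(5)=-51, a(6)=-37, a(7)=14, a(8)=51, a(9)=37, a(10)=-14, a(11)=-51, a(12)=-37, a(13)=14, a(14)=51, a(15)=37; answer 37
Part 3: W2 = 37; r = 11; cross terms: (-32*5 - -15*5)=-85, (-15*11 - -25*5)=-40, (-25*27 - -40*11)=-235, (-40*5 - -32*27)=664; twice the area = |304| = 304; area = 152; boundary points = 17 + 2 + 1 + 2 = 22; strictly interior points = area - boundary/2 + 1 = 142; answer 142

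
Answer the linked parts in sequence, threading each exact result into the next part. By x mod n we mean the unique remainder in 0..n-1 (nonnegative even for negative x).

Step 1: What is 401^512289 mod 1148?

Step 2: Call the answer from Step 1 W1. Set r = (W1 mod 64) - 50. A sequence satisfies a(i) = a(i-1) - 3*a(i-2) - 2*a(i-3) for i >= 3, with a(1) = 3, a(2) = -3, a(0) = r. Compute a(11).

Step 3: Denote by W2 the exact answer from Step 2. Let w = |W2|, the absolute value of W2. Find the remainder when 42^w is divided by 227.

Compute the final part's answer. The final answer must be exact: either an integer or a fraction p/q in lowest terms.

Step 1: squarings mod 1148: 401^1=401, 401^2=81, 401^4=821, 401^8=165, 401^16=821, 401^32=165, 401^64=821, 401^128=165, 401^256=821, 401^512=165, 401^1024=821, 401^2048=165, 401^4096=821, 401^8192=165, 401^16384=821, 401^32768=165, 401^65536=821, 401^131072=165, 401^262144=821; 401^512289 = 401^1 * 401^32 * 401^256 * 401^4096 * 401^16384 * 401^32768 * 401^65536 * 401^131072 * 401^262144 = 729 (mod 1148); answer 729
Step 2: W1 = 729; r = -25; a(3) = 1*(-3) - 3*(3) - 2*(-25) = 38; iterating: a(3)=38, a(4)=41, a(5)=-67, a(6)=-266, a(7)=-147, a(8)=785, a(9)=1758, a(10)=-303, a(11)=-7147; answer -7147
Step 3: W2 = -7147; w = 7147; squarings mod 227: 42^1=42, 42^2=175, 42^4=207, 42^8=173, 42^16=192, 42^32=90, 42^64=155, 42^128=190, 42^256=7, 42^512=49, 42^1024=131, 42^2048=136, 42^4096=109; 42^7147 = 42^1 * 42^2 * 42^8 * 42^32 * 42^64 * 42^128 * 42^256 * 42^512 * 42^2048 * 42^4096 = 118 (mod 227); answer 118

118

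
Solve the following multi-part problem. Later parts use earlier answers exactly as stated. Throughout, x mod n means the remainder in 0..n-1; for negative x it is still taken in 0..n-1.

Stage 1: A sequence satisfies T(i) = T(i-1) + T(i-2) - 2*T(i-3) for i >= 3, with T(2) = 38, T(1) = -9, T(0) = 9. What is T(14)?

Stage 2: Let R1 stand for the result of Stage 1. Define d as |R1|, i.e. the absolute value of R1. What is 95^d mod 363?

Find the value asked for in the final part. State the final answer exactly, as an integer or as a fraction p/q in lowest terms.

190

Stage 1: T(3) = 1*(38) + 1*(-9) - 2*(9) = 11; iterating: T(3)=11, T(4)=67, T(5)=2, T(6)=47, T(7)=-85, T(8)=-42, T(9)=-221, T(10)=-93, T(11)=-230, T(12)=119, T(13)=75, T(14)=654; answer 654
Stage 2: R1 = 654; d = 654; squarings mod 363: 95^1=95, 95^2=313, 95^4=322, 95^8=229, 95^16=169, 95^32=247, 95^64=25, 95^128=262, 95^256=37, 95^512=280; 95^654 = 95^2 * 95^4 * 95^8 * 95^128 * 95^512 = 190 (mod 363); answer 190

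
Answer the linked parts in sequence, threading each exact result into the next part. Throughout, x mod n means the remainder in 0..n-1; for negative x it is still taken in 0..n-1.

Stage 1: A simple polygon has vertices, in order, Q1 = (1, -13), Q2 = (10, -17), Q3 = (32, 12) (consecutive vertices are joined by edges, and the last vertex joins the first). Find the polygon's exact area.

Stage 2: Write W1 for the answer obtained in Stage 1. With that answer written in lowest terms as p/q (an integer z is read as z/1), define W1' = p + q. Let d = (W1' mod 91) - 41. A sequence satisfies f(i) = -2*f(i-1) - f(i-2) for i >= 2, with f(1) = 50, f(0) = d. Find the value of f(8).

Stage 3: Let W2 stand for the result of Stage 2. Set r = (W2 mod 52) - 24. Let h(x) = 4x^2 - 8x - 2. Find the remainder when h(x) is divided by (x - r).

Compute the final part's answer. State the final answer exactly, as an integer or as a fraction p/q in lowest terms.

Stage 1: cross terms: (1*-17 - 10*-13)=113, (10*12 - 32*-17)=664, (32*-13 - 1*12)=-428; twice the area = |349| = 349; area = 349/2; answer 349/2
Stage 2: W1 = 349/2; threaded value p + q = 351; d = 37; f(2) = -2*(50) - 1*(37) = -137; iterating: f(2)=-137, f(3)=224, f(4)=-311, f(5)=398, f(6)=-485, f(7)=572, f(8)=-659; answer -659
Stage 3: W2 = -659; r = -7; remainder = value at the root: 4*(-7)^2 - 8*(-7)^1 - 2 = (196) + (56) + (-2) = 250; answer 250

250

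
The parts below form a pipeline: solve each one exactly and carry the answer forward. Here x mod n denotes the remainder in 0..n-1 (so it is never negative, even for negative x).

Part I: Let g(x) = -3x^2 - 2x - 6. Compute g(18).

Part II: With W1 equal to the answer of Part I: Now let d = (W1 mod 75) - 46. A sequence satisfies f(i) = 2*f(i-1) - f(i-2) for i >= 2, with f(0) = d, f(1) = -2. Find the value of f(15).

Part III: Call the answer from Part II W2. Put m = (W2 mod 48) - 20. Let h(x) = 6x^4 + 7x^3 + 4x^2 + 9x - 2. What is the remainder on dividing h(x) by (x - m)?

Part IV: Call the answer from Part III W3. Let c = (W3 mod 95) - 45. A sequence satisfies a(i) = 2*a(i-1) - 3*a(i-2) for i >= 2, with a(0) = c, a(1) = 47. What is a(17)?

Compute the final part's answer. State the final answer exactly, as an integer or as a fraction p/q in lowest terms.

Part I: -3*(18)^2 - 2*(18)^1 - 6 = (-972) + (-36) + (-6) = -1014; answer -1014
Part II: W1 = -1014; d = -10; f(2) = 2*(-2) - 1*(-10) = 6; iterating: f(2)=6, f(3)=14, f(4)=22, f(5)=30, f(6)=38, f(7)=46, f(8)=54, f(9)=62, f(10)=70, f(11)=78, f(12)=86, f(13)=94, f(14)=102, f(15)=110; answer 110
Part III: W2 = 110; m = -6; remainder = value at the root: 6*(-6)^4 + 7*(-6)^3 + 4*(-6)^2 + 9*(-6)^1 - 2 = (7776) + (-1512) + (144) + (-54) + (-2) = 6352; answer 6352
Part IV: W3 = 6352; c = 37; a(2) = 2*(47) - 3*(37) = -17; iterating: a(2)=-17, a(3)=-175, a(4)=-299, a(5)=-73, a(6)=751, a(7)=1721, a(8)=1189, a(9)=-2785, a(10)=-9137, a(11)=-9919, a(12)=7573, a(13)=44903, a(14)=67087, a(15)=-535, a(16)=-202331, a(17)=-403057; answer -403057

-403057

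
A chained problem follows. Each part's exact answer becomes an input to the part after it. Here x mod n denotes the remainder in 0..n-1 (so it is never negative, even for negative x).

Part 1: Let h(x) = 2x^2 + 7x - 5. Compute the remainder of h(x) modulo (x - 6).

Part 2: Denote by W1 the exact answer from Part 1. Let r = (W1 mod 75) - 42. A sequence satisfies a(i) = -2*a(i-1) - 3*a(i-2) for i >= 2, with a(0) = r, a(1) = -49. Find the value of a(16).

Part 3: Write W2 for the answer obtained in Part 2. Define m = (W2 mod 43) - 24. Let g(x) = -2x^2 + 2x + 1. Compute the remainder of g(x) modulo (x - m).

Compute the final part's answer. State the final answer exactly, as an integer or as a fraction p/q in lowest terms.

Part 1: remainder = value at the root: 2*(6)^2 + 7*(6)^1 - 5 = (72) + (42) + (-5) = 109; answer 109
Part 2: W1 = 109; r = -8; a(2) = -2*(-49) - 3*(-8) = 122; iterating: a(2)=122, a(3)=-97, a(4)=-172, a(5)=635, a(6)=-754, a(7)=-397, a(8)=3056, a(9)=-4921, a(10)=674, a(11)=13415, a(12)=-28852, a(13)=17459, a(14)=51638, a(15)=-155653, a(16)=156392; answer 156392
Part 3: W2 = 156392; m = -23; remainder = value at the root: -2*(-23)^2 + 2*(-23)^1 + 1 = (-1058) + (-46) + (1) = -1103; answer -1103

-1103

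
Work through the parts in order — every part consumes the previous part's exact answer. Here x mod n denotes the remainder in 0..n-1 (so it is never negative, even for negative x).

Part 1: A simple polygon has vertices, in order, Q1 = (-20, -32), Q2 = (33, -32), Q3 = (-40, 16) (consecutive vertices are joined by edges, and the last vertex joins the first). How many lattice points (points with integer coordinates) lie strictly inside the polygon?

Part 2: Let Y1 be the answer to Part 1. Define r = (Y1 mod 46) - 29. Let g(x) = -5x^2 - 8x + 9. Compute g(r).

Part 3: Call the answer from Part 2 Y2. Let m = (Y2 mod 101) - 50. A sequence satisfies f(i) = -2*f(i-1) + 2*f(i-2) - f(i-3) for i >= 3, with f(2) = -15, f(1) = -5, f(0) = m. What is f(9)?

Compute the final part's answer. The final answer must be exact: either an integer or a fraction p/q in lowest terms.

Part 1: cross terms: (-20*-32 - 33*-32)=1696, (33*16 - -40*-32)=-752, (-40*-32 - -20*16)=1600; twice the area = |2544| = 2544; area = 1272; boundary points = 53 + 1 + 4 = 58; strictly interior points = area - boundary/2 + 1 = 1244; answer 1244
Part 2: Y1 = 1244; r = -27; -5*(-27)^2 - 8*(-27)^1 + 9 = (-3645) + (216) + (9) = -3420; answer -3420
Part 3: Y2 = -3420; m = -36; f(3) = -2*(-15) + 2*(-5) - 1*(-36) = 56; iterating: f(3)=56, f(4)=-137, f(5)=401, f(6)=-1132, f(7)=3203, f(8)=-9071, f(9)=25680; answer 25680

25680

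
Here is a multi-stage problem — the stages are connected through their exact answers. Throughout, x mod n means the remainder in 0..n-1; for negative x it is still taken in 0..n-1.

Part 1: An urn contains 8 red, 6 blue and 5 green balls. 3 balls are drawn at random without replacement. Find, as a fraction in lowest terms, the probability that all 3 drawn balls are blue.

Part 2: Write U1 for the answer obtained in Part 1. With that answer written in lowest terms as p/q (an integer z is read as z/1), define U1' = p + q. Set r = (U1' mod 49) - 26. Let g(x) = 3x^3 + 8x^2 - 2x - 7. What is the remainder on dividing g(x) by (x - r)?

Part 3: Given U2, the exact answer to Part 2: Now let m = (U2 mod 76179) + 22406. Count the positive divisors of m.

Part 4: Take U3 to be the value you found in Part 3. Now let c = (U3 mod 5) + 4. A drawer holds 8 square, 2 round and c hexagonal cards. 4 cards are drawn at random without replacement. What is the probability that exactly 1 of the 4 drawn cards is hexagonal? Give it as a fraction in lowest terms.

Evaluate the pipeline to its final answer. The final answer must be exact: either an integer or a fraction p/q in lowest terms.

6/17

Part 1: total draws C(19,3) = 969; favorable C(6,3) = 20; P = 20/969; answer 20/969
Part 2: U1 = 20/969; threaded value p + q = 989; r = -17; remainder = value at the root: 3*(-17)^3 + 8*(-17)^2 - 2*(-17)^1 - 7 = (-14739) + (2312) + (34) + (-7) = -12400; answer -12400
Part 3: U2 = -12400; m = 86185; 86185 = 5 * 11 * 1567; number of divisors = (1+1) * (1+1) * (1+1) = 8; answer 8
Part 4: U3 = 8; c = 7; total draws C(17,4) = 2380; favorable C(7,1)*C(10,3) = 840; P = 6/17; answer 6/17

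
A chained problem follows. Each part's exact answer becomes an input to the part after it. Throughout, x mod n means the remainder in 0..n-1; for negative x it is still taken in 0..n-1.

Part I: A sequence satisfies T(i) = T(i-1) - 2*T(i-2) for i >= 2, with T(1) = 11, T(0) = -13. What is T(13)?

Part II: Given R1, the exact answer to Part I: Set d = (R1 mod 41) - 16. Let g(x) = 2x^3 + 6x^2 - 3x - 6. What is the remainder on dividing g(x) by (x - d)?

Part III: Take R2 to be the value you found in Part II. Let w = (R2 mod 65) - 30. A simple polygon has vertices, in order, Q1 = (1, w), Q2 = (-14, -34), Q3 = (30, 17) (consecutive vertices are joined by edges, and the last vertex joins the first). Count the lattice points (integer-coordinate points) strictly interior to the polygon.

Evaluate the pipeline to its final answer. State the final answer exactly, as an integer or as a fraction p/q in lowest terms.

563

Part I: T(2) = 1*(11) - 2*(-13) = 37; iterating: T(2)=37, T(3)=15, T(4)=-59, T(5)=-89, T(6)=29, T(7)=207, T(8)=149, T(9)=-265, T(10)=-563, T(11)=-33, T(12)=1093, T(13)=1159; answer 1159
Part II: R1 = 1159; d = -5; remainder = value at the root: 2*(-5)^3 + 6*(-5)^2 - 3*(-5)^1 - 6 = (-250) + (150) + (15) + (-6) = -91; answer -91
Part III: R2 = -91; w = 9; cross terms: (1*-34 - -14*9)=92, (-14*17 - 30*-34)=782, (30*9 - 1*17)=253; twice the area = |1127| = 1127; area = 1127/2; boundary points = 1 + 1 + 1 = 3; strictly interior points = area - boundary/2 + 1 = 563; answer 563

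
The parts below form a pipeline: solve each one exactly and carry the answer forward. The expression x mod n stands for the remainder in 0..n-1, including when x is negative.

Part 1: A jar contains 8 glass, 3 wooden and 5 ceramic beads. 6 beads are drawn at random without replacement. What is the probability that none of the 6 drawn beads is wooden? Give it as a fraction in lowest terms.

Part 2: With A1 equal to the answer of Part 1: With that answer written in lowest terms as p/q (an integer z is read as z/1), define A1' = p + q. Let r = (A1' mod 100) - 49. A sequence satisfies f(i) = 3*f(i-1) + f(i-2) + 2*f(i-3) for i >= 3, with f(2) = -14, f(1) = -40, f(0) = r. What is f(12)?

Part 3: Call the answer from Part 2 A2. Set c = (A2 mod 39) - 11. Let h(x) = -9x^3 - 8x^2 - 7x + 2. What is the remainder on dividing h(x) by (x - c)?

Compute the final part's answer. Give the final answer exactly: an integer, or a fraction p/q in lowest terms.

-39022

Part 1: total draws C(16,6) = 8008; favorable C(13,6) = 1716; P = 3/14; answer 3/14
Part 2: A1 = 3/14; threaded value p + q = 17; r = -32; f(3) = 3*(-14) + 1*(-40) + 2*(-32) = -146; iterating: f(3)=-146, f(4)=-532, f(5)=-1770, f(6)=-6134, f(7)=-21236, f(8)=-73382, f(9)=-253650, f(10)=-876804, f(11)=-3030826, f(12)=-10476582; answer -10476582
Part 3: A2 = -10476582; c = 16; remainder = value at the root: -9*(16)^3 - 8*(16)^2 - 7*(16)^1 + 2 = (-36864) + (-2048) + (-112) + (2) = -39022; answer -39022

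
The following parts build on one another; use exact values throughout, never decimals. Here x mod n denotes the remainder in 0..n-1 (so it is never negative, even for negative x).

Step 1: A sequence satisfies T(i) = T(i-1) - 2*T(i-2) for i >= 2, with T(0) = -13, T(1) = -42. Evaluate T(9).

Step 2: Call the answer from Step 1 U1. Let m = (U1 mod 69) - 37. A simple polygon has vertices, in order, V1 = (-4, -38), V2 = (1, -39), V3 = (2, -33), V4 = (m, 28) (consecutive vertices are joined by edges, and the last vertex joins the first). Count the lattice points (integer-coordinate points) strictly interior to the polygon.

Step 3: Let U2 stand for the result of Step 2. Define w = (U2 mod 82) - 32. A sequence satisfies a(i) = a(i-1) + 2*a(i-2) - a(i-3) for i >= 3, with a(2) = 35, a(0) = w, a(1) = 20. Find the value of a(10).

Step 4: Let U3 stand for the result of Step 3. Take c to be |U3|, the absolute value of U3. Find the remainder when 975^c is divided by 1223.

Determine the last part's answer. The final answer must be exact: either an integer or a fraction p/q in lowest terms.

Step 1: T(2) = 1*(-42) - 2*(-13) = -16; iterating: T(2)=-16, T(3)=68, T(4)=100, T(5)=-36, T(6)=-236, T(7)=-164, T(8)=308, T(9)=636; answer 636
Step 2: U1 = 636; m = -22; cross terms: (-4*-39 - 1*-38)=194, (1*-33 - 2*-39)=45, (2*28 - -22*-33)=-670, (-22*-38 - -4*28)=948; twice the area = |517| = 517; area = 517/2; boundary points = 1 + 1 + 1 + 6 = 9; strictly interior points = area - boundary/2 + 1 = 255; answer 255
Step 3: U2 = 255; w = -23; a(3) = 1*(35) + 2*(20) - 1*(-23) = 98; iterating: a(3)=98, a(4)=148, a(5)=309, a(6)=507, a(7)=977, a(8)=1682, a(9)=3129, a(10)=5516; answer 5516
Step 4: U3 = 5516; c = 5516; squarings mod 1223: 975^1=975, 975^2=354, 975^4=570, 975^8=805, 975^16=1058, 975^32=319, 975^64=252, 975^128=1131, 975^256=1126, 975^512=848, 975^1024=1203, 975^2048=400, 975^4096=1010; 975^5516 = 975^4 * 975^8 * 975^128 * 975^256 * 975^1024 * 975^4096 = 561 (mod 1223); answer 561

561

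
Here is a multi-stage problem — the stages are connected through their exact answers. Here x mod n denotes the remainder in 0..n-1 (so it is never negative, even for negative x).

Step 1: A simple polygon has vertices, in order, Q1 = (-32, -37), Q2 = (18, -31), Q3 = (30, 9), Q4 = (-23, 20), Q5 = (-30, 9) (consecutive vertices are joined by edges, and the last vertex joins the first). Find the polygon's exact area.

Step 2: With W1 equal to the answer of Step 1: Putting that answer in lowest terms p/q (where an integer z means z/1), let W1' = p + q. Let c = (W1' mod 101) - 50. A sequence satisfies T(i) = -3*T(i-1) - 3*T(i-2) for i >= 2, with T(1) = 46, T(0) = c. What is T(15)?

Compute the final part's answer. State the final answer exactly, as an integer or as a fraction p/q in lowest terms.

194643

Step 1: cross terms: (-32*-31 - 18*-37)=1658, (18*9 - 30*-31)=1092, (30*20 - -23*9)=807, (-23*9 - -30*20)=393, (-30*-37 - -32*9)=1398; twice the area = |5348| = 5348; area = 2674; answer 2674
Step 2: W1 = 2674; threaded value p + q = 2675; c = -1; T(2) = -3*(46) - 3*(-1) = -135; iterating: T(2)=-135, T(3)=267, T(4)=-396, T(5)=387, T(6)=27, T(7)=-1242, T(8)=3645, T(9)=-7209, T(10)=10692, T(11)=-10449, T(12)=-729, T(13)=33534, T(14)=-98415, T(15)=194643; answer 194643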